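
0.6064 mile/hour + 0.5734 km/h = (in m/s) 0.4304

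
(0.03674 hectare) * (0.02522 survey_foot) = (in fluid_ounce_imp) 9.94e+04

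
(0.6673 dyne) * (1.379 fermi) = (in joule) 9.202e-21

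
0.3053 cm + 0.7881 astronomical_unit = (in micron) 1.179e+17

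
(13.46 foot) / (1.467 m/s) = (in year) 8.868e-08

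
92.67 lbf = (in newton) 412.2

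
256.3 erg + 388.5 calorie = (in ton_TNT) 3.885e-07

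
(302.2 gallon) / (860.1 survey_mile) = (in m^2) 8.264e-07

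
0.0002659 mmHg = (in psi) 5.142e-06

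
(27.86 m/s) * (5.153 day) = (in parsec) 4.02e-10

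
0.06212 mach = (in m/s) 21.15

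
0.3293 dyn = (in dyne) 0.3293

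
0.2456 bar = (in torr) 184.2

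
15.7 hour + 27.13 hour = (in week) 0.2549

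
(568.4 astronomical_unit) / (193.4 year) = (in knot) 2.71e+04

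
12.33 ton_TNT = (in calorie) 1.233e+10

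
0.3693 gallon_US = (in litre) 1.398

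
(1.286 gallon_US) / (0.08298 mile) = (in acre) 9.008e-09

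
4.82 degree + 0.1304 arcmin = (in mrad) 84.16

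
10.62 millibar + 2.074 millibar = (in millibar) 12.69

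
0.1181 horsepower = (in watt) 88.07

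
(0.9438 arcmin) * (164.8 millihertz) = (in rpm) 0.0004321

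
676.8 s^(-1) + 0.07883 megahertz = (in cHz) 7.951e+06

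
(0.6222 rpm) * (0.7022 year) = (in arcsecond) 2.976e+11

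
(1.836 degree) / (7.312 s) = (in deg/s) 0.2511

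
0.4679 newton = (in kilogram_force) 0.04771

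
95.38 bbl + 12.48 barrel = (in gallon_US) 4530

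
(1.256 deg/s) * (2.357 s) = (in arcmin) 177.6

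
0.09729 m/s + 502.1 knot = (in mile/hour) 578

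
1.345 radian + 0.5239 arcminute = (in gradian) 85.64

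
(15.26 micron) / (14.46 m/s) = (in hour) 2.931e-10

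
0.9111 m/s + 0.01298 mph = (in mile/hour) 2.051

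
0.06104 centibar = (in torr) 0.4578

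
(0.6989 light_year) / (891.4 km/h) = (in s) 2.67e+13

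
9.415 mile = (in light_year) 1.602e-12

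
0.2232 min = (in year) 4.247e-07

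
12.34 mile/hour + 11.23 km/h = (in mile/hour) 19.32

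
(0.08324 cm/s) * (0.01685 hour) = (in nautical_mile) 2.726e-05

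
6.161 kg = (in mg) 6.161e+06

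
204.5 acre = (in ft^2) 8.908e+06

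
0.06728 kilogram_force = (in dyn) 6.598e+04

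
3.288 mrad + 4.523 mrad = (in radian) 0.007811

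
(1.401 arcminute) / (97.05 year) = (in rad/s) 1.332e-13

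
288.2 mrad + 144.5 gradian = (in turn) 0.4071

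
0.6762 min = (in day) 0.0004696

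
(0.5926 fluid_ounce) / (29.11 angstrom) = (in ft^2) 6.48e+04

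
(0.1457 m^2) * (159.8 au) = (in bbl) 2.191e+13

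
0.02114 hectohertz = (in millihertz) 2114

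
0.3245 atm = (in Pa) 3.288e+04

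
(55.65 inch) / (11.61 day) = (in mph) 3.152e-06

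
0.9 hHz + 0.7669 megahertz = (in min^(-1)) 4.602e+07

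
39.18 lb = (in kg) 17.77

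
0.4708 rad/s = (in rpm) 4.496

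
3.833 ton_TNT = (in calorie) 3.833e+09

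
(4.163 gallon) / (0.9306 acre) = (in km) 4.184e-09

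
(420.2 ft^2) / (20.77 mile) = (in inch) 0.04598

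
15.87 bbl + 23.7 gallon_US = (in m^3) 2.613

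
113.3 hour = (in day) 4.721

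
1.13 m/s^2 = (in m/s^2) 1.13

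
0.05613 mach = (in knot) 37.15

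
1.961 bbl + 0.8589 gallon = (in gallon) 83.22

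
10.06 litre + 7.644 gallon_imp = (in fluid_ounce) 1515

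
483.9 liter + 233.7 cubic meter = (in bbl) 1473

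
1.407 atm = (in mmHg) 1069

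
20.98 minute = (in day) 0.01457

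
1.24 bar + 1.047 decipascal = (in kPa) 124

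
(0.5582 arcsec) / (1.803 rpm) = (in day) 1.659e-10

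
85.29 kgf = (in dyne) 8.364e+07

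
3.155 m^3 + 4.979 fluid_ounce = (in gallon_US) 833.5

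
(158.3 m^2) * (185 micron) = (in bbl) 0.1842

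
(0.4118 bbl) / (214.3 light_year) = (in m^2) 3.229e-20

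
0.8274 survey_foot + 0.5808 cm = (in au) 1.725e-12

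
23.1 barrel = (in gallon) 970.2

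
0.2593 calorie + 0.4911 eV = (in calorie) 0.2593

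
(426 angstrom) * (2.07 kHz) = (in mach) 2.59e-07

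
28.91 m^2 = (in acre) 0.007144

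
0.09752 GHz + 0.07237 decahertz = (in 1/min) 5.851e+09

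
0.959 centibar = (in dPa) 9590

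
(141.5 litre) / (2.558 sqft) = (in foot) 1.953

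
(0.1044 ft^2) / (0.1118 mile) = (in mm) 0.05391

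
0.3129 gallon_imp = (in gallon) 0.3758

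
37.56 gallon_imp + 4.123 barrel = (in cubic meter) 0.8263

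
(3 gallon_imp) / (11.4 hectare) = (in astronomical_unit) 7.997e-19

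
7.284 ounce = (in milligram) 2.065e+05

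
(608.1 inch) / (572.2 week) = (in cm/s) 4.463e-06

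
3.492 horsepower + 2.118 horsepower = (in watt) 4183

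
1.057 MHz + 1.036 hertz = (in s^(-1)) 1.057e+06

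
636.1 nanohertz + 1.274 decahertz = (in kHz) 0.01274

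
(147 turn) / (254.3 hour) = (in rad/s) 0.001009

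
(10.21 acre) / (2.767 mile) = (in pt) 2.63e+04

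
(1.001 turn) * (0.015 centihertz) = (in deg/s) 0.05405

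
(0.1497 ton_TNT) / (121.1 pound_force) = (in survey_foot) 3.815e+06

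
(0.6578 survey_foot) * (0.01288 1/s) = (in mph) 0.005777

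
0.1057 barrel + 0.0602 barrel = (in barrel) 0.1659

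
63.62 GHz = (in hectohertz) 6.362e+08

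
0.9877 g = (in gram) 0.9877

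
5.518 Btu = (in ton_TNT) 1.391e-06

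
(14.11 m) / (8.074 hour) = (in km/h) 0.001748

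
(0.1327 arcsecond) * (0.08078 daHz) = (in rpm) 4.963e-06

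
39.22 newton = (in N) 39.22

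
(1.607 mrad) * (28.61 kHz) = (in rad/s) 45.98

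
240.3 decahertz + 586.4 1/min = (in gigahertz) 2.413e-06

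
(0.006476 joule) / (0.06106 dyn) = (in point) 3.006e+07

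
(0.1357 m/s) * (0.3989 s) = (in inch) 2.131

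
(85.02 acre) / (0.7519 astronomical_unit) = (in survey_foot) 1.004e-05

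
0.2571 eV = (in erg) 4.119e-13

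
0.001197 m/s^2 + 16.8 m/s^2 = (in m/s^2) 16.8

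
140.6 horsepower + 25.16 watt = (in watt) 1.049e+05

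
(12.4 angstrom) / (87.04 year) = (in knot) 8.781e-19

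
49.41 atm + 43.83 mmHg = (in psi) 727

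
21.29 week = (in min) 2.146e+05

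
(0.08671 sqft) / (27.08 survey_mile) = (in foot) 6.064e-07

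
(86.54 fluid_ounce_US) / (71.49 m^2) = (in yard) 3.915e-05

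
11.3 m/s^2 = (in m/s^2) 11.3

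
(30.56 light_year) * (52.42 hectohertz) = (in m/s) 1.516e+21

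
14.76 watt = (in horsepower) 0.01979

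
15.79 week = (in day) 110.5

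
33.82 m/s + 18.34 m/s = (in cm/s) 5216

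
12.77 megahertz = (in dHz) 1.277e+08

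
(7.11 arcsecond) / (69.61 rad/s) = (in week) 8.188e-13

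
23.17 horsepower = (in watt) 1.728e+04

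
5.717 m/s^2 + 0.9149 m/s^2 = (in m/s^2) 6.632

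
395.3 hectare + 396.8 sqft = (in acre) 976.8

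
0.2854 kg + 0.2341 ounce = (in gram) 292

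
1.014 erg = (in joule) 1.014e-07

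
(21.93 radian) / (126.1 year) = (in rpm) 5.266e-08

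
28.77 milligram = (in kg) 2.877e-05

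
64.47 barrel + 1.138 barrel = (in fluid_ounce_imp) 3.671e+05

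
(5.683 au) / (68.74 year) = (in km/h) 1412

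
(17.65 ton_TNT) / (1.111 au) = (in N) 0.4443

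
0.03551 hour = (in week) 0.0002114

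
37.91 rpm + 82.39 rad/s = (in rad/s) 86.36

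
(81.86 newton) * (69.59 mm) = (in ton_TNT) 1.362e-09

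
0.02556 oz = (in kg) 0.0007246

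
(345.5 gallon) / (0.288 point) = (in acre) 3.181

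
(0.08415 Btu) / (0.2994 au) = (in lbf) 4.456e-10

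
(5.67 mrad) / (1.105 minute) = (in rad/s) 8.552e-05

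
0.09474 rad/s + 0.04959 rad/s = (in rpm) 1.378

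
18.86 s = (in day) 0.0002183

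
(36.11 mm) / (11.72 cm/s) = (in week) 5.094e-07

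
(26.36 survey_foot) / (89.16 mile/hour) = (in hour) 5.599e-05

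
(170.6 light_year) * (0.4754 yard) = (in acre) 1.734e+14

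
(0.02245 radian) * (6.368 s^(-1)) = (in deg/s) 8.191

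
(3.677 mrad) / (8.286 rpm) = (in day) 4.905e-08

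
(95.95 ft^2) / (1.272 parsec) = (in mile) 1.411e-19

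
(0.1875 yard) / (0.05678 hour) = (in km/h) 0.00302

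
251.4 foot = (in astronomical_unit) 5.122e-10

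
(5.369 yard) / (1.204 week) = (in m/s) 6.742e-06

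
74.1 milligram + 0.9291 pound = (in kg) 0.4215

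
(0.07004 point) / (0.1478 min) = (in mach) 8.183e-09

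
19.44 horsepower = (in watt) 1.45e+04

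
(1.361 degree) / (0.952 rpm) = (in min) 0.003971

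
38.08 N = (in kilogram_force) 3.883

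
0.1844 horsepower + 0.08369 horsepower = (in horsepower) 0.2681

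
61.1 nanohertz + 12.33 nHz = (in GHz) 7.343e-17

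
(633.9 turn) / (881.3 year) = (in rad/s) 1.433e-07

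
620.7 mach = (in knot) 4.108e+05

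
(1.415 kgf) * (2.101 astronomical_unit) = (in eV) 2.722e+31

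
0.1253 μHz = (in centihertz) 1.253e-05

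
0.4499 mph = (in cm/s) 20.11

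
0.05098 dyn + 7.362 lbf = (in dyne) 3.275e+06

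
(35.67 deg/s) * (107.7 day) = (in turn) 9.22e+05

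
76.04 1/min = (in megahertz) 1.267e-06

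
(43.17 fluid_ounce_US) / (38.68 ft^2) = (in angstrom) 3.553e+06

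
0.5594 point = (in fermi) 1.973e+11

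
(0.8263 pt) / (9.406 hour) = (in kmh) 3.099e-08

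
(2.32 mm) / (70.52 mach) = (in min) 1.61e-09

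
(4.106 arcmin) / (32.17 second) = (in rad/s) 3.713e-05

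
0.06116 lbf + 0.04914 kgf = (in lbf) 0.1695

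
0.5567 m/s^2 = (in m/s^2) 0.5567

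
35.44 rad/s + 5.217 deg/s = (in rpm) 339.3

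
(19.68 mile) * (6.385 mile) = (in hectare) 3.254e+04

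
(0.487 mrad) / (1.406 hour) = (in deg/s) 5.513e-06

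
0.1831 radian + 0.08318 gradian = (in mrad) 184.4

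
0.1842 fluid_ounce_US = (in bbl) 3.426e-05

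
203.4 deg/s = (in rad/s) 3.55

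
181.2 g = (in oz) 6.392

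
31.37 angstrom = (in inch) 1.235e-07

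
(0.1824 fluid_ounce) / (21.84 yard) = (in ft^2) 2.907e-06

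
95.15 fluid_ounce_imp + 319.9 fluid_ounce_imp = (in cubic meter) 0.01179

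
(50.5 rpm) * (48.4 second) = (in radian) 256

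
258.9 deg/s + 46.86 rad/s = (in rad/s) 51.38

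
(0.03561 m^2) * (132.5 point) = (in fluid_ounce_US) 56.28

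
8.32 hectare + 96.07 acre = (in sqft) 5.08e+06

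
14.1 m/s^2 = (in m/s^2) 14.1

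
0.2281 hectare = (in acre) 0.5636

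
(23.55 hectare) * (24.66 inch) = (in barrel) 9.278e+05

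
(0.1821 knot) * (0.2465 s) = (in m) 0.02309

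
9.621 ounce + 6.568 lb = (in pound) 7.169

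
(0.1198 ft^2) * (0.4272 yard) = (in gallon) 1.149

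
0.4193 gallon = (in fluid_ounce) 53.67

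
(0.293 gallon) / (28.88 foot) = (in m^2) 0.000126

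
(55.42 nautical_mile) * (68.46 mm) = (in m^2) 7027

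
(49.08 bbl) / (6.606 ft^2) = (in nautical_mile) 0.006865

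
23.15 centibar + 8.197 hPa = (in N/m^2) 2.397e+04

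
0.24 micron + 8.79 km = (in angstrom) 8.79e+13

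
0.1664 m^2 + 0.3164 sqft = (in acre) 4.838e-05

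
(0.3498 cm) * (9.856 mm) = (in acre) 8.519e-09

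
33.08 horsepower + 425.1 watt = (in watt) 2.509e+04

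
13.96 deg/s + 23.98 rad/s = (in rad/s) 24.22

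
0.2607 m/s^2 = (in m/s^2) 0.2607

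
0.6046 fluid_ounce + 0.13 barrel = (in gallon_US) 5.465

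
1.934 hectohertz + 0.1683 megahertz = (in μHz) 1.685e+11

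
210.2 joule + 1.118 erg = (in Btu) 0.1992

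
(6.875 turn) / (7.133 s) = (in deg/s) 347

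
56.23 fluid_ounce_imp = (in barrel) 0.01005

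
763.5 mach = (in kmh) 9.359e+05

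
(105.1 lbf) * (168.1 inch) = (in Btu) 1.892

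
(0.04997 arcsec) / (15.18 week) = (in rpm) 2.52e-13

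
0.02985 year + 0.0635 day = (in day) 10.96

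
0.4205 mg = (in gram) 0.0004205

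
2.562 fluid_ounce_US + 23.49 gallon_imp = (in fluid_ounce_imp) 3761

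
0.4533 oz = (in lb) 0.02833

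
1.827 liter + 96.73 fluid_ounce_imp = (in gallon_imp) 1.006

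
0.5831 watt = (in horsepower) 0.0007819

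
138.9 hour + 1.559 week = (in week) 2.386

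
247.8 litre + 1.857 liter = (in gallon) 65.95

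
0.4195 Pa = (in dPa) 4.195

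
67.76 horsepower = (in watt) 5.053e+04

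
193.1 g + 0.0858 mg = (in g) 193.1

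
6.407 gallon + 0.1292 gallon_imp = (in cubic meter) 0.02484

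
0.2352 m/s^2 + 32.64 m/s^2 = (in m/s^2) 32.88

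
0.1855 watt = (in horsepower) 0.0002488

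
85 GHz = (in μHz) 8.5e+16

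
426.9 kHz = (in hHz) 4269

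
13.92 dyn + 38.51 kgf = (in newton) 377.7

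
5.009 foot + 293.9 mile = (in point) 1.341e+09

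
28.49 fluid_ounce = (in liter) 0.8425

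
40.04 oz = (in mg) 1.135e+06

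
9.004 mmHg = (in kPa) 1.2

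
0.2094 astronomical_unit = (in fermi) 3.133e+25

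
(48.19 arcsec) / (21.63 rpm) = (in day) 1.194e-09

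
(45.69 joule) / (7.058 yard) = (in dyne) 7.08e+05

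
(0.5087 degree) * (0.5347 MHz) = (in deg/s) 2.72e+05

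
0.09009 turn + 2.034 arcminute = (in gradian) 36.07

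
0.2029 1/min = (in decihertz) 0.03382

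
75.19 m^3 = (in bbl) 472.9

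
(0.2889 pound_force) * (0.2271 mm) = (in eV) 1.822e+15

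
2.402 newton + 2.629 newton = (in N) 5.031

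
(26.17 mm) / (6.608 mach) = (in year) 3.688e-13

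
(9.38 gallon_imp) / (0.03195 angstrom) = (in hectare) 1.335e+06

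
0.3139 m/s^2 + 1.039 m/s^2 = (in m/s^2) 1.353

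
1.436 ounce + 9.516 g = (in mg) 5.023e+04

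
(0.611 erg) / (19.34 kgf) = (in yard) 3.523e-10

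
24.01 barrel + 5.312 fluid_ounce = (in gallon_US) 1008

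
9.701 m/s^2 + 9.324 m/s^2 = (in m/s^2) 19.02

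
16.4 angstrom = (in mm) 1.64e-06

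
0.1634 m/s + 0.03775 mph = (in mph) 0.4033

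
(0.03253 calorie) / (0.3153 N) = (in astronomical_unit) 2.886e-12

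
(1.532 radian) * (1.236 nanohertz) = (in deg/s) 1.085e-07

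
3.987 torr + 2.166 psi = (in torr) 116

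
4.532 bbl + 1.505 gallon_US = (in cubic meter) 0.7262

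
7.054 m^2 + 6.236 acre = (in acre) 6.238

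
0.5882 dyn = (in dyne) 0.5882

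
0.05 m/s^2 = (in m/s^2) 0.05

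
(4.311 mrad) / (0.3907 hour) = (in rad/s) 3.065e-06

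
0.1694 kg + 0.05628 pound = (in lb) 0.4297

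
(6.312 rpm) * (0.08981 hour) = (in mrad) 2.137e+05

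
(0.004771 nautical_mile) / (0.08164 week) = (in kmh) 0.0006442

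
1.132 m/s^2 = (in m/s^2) 1.132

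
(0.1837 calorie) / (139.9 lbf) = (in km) 1.235e-06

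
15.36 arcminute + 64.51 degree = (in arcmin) 3886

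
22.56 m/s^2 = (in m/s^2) 22.56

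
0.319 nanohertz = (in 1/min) 1.914e-08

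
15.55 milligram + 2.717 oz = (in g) 77.04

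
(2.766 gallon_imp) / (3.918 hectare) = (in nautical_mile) 1.733e-10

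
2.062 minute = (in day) 0.001432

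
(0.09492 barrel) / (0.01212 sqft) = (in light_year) 1.417e-15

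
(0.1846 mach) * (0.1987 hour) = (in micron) 4.496e+10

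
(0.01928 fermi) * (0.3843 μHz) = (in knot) 1.44e-23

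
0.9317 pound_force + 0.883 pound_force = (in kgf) 0.8231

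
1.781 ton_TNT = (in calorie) 1.781e+09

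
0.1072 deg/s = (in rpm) 0.01787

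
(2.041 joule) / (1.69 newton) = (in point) 3423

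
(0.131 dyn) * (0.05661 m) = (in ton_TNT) 1.772e-17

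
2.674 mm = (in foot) 0.008773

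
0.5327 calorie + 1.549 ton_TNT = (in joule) 6.481e+09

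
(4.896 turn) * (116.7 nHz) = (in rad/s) 3.59e-06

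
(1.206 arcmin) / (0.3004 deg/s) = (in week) 1.106e-07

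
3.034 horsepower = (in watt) 2262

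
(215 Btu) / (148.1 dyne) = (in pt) 4.342e+11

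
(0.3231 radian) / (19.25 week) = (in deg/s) 1.59e-06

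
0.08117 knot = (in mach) 0.0001226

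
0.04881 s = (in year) 1.548e-09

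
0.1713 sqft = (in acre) 3.933e-06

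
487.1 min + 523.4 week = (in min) 5.276e+06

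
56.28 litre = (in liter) 56.28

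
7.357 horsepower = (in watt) 5486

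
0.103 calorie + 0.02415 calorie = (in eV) 3.32e+18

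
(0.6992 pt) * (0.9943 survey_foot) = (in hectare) 7.475e-09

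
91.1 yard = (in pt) 2.361e+05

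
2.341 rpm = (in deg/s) 14.05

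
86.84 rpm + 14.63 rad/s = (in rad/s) 23.72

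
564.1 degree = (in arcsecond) 2.031e+06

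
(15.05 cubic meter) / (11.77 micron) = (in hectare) 127.9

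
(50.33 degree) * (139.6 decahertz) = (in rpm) 1.171e+04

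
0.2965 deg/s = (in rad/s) 0.005175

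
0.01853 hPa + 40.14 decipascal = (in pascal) 5.867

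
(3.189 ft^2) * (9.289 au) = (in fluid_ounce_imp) 1.449e+16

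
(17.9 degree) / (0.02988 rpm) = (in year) 3.166e-06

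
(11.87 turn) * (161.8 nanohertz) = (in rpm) 0.0001152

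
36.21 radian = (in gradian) 2305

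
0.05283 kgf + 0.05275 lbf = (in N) 0.7527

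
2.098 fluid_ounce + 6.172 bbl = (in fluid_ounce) 3.318e+04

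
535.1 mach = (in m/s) 1.822e+05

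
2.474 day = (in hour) 59.38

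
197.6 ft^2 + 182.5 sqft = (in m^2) 35.31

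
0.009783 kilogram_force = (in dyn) 9594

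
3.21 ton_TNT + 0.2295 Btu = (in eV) 8.383e+28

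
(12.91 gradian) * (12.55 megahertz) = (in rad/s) 2.545e+06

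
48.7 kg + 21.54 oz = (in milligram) 4.931e+07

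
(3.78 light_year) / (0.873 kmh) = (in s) 1.475e+17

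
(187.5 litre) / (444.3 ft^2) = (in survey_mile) 2.823e-06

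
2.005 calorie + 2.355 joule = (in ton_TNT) 2.568e-09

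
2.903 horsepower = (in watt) 2165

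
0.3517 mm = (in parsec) 1.14e-20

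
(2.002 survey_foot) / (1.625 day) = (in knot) 8.448e-06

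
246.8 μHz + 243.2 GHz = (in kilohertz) 2.432e+08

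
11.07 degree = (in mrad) 193.2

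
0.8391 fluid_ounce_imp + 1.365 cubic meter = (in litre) 1365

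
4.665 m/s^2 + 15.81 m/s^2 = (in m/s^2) 20.48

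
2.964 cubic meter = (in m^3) 2.964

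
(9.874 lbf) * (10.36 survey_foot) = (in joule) 138.7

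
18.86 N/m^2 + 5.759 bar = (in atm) 5.684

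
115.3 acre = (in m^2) 4.666e+05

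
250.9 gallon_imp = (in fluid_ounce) 3.857e+04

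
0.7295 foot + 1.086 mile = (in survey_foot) 5735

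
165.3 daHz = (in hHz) 16.53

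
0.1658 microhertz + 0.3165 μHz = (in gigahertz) 4.823e-16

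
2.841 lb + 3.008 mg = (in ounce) 45.46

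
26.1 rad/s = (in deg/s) 1495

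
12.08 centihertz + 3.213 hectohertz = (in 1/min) 1.929e+04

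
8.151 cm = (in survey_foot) 0.2674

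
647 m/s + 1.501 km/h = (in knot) 1258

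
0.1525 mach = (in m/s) 51.93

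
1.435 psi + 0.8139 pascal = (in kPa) 9.895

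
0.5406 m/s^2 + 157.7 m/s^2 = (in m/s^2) 158.2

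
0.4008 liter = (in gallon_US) 0.1059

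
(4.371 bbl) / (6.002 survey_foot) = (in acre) 9.387e-05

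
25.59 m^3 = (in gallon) 6760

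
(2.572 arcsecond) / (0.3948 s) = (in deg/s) 0.00181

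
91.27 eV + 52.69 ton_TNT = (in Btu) 2.09e+08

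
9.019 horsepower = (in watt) 6725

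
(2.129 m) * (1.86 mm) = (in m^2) 0.00396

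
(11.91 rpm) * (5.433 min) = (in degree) 2.329e+04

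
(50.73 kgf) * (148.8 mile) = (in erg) 1.191e+15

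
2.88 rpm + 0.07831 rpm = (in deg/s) 17.75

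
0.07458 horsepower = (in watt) 55.61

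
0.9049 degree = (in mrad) 15.79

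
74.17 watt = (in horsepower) 0.09946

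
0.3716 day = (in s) 3.211e+04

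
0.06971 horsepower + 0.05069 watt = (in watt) 52.03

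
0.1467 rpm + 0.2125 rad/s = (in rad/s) 0.2279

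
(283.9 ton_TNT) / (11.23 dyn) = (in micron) 1.058e+22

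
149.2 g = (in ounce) 5.263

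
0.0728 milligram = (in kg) 7.28e-08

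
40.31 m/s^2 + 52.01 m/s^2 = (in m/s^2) 92.32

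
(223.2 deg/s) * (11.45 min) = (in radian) 2676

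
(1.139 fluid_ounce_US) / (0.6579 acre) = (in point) 3.586e-05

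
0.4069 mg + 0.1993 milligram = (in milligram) 0.6062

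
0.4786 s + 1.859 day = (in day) 1.859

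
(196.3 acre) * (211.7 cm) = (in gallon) 4.443e+08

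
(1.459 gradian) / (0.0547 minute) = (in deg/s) 0.4001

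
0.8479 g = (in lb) 0.001869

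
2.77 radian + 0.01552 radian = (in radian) 2.786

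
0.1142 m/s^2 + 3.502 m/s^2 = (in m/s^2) 3.616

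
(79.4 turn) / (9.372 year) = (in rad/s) 1.688e-06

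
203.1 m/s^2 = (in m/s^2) 203.1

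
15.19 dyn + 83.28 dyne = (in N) 0.0009847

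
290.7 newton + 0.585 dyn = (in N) 290.7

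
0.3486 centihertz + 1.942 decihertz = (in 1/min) 11.86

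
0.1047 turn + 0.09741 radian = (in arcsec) 1.558e+05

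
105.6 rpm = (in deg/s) 633.6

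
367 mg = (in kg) 0.000367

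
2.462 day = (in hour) 59.09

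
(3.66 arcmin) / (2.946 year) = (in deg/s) 6.566e-10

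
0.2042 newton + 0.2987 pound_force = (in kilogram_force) 0.1563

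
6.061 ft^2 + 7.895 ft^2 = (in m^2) 1.297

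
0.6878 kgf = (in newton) 6.745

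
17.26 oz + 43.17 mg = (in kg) 0.4894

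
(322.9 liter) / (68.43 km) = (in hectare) 4.719e-10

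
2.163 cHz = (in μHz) 2.163e+04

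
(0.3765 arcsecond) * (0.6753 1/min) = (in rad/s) 2.054e-08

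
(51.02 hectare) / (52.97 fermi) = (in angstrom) 9.632e+28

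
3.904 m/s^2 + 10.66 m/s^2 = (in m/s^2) 14.56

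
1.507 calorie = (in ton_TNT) 1.507e-09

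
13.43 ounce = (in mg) 3.807e+05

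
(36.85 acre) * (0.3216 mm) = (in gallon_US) 1.267e+04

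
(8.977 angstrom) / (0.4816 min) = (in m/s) 3.107e-11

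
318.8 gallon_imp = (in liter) 1449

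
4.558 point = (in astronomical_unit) 1.075e-14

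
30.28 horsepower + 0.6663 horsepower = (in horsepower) 30.95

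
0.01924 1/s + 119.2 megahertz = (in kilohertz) 1.192e+05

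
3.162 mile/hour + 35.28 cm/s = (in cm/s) 176.6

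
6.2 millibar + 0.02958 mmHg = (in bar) 0.006239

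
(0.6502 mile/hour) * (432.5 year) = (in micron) 3.964e+15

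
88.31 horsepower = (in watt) 6.585e+04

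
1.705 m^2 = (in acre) 0.0004213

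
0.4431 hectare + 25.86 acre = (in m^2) 1.091e+05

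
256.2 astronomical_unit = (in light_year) 0.004051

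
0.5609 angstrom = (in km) 5.609e-14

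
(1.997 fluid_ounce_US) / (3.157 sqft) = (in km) 2.014e-07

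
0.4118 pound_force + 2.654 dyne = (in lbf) 0.4118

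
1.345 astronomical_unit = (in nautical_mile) 1.086e+08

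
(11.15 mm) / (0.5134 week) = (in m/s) 3.591e-08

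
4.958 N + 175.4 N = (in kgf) 18.39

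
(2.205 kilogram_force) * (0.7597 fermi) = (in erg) 1.643e-07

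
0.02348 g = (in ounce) 0.0008282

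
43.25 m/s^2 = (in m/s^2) 43.25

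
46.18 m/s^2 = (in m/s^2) 46.18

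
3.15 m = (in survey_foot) 10.33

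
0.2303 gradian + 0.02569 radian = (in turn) 0.004664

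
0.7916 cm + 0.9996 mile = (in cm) 1.609e+05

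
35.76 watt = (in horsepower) 0.04795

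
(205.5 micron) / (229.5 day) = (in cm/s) 1.036e-09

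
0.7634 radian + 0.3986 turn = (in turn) 0.5201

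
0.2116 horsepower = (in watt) 157.8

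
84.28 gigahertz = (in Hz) 8.428e+10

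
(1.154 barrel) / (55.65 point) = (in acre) 0.002309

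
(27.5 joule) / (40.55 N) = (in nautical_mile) 0.0003662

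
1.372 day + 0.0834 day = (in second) 1.257e+05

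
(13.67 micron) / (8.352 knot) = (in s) 3.182e-06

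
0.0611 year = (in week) 3.186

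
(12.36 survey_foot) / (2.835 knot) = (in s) 2.583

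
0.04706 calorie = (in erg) 1.969e+06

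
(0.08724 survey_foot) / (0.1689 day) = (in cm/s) 0.0001822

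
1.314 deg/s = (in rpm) 0.219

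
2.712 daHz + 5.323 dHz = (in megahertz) 2.765e-05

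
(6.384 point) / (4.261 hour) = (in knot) 2.854e-07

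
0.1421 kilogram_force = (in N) 1.394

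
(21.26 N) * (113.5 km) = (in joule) 2.413e+06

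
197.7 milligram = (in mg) 197.7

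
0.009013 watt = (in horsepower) 1.209e-05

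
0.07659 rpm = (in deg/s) 0.4595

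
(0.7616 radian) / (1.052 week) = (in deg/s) 6.858e-05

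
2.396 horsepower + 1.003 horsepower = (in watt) 2535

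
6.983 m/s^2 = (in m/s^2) 6.983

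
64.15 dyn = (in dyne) 64.15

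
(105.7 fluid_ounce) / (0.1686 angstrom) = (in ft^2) 1.996e+09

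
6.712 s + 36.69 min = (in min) 36.8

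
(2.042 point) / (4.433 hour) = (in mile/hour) 1.01e-07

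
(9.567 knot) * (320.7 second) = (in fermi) 1.578e+18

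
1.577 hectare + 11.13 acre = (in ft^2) 6.546e+05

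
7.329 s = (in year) 2.324e-07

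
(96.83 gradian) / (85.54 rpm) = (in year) 5.384e-09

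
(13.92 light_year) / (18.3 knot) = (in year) 4.436e+08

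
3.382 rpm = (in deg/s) 20.29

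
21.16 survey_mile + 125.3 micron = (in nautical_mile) 18.39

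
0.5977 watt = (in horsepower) 0.0008015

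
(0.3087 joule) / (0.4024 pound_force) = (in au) 1.153e-12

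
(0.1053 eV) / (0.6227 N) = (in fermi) 2.709e-05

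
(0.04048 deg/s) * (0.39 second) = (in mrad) 0.2755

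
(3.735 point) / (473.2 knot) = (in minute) 9.021e-08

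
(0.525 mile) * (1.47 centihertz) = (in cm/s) 1242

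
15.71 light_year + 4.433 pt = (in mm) 1.486e+20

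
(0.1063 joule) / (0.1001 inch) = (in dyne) 4.181e+06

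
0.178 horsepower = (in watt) 132.7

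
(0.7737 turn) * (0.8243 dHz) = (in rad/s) 0.4007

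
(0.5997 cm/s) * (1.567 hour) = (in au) 2.261e-10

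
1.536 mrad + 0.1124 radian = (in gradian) 7.253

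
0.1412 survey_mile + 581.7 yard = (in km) 0.7591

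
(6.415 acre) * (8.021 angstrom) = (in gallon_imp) 0.00458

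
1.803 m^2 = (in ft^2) 19.41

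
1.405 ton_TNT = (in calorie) 1.405e+09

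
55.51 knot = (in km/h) 102.8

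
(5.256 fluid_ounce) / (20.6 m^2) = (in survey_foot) 2.476e-05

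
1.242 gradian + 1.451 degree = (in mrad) 44.83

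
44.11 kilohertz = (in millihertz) 4.411e+07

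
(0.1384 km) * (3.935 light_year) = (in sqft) 5.546e+19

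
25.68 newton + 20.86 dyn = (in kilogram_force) 2.619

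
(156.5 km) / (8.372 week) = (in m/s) 0.03091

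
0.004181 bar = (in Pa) 418.1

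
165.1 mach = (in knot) 1.093e+05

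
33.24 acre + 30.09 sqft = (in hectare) 13.45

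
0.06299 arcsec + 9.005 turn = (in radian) 56.58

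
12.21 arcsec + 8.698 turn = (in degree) 3131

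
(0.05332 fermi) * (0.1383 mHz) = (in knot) 1.433e-20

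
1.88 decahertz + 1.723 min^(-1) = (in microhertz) 1.883e+07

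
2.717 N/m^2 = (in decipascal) 27.17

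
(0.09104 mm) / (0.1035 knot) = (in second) 0.00171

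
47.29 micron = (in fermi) 4.729e+10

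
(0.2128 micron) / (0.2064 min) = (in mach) 5.047e-11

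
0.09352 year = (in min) 4.915e+04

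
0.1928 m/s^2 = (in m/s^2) 0.1928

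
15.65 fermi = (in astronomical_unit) 1.046e-25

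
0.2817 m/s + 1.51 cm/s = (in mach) 0.0008717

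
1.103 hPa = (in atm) 0.001089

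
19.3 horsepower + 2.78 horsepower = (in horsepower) 22.08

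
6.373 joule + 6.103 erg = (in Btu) 0.00604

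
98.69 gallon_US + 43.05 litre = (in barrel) 2.621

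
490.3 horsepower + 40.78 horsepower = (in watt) 3.96e+05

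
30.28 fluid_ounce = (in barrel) 0.005632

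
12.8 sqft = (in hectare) 0.0001189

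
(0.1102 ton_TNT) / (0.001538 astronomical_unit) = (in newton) 2.004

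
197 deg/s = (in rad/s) 3.438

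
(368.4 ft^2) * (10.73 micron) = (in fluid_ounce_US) 12.42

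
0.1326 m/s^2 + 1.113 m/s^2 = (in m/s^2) 1.246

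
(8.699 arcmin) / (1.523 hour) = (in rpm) 4.407e-06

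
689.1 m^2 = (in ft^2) 7417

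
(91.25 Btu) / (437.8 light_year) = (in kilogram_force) 2.37e-15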